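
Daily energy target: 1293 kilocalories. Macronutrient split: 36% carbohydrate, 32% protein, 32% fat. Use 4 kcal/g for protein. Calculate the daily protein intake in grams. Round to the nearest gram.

103 g/day

Protein energy = 32% × 1293 = 413.76 kcal.
At 4 kcal/g: 413.76 ÷ 4 = 103.44 g.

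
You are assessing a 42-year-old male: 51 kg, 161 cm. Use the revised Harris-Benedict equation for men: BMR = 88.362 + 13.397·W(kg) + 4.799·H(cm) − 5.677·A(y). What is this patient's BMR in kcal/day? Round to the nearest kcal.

1306 kcal/day

Harris-Benedict: BMR = 88.362 + 13.397(51) + 4.799(161) − 5.677(42) = 1305.814 kcal/day.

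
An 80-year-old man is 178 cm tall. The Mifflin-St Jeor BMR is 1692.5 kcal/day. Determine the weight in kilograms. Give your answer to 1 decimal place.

1692.5 = 10·W + 6.25(178) − 5(80) + 5
10·W = 1692.5 − 717.5 = 975, so W = 97.5 kg.

97.5 kg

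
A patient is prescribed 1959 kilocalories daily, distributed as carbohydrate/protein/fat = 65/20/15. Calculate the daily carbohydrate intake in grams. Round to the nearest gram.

318 g/day

Carbohydrate energy = 65% × 1959 = 1273.35 kcal.
At 4 kcal/g: 1273.35 ÷ 4 = 318.3375 g.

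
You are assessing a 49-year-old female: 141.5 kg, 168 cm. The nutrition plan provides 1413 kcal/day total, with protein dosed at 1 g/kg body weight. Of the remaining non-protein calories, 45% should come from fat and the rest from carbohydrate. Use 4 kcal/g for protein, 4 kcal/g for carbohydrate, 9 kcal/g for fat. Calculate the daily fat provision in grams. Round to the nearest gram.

42 g/day

Protein = 1 × 141.5 = 141.5 g → 141.5 × 4 = 566 kcal.
Non-protein calories = 1413 − 566 = 847 kcal.
Fat: 45% × 847 = 381.15 kcal; carbohydrate: 465.85 kcal.
Fat: 381.15 kcal ÷ 9 kcal/g = 42.35 g.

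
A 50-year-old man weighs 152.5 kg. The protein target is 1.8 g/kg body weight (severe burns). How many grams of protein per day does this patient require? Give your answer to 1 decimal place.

274.5 g/day

Protein = 1.8 g/kg × 152.5 kg = 274.5 g/day.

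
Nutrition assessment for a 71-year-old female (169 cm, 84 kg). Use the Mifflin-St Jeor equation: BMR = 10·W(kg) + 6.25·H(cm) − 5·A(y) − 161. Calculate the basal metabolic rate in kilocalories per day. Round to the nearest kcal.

1380 kilocalories per day

Mifflin-St Jeor (female): BMR = 10(84) + 6.25(169) − 5(71) − 161 = 840 + 1056.25 − 355 − 161 = 1380.25 kcal/day.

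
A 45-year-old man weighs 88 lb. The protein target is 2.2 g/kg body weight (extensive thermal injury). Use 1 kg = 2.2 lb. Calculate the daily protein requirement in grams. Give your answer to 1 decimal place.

Weight in kg = 88 ÷ 2.2 = 40 kg.
Protein = 2.2 g/kg × 40 kg = 88 g/day.

88.0 g/day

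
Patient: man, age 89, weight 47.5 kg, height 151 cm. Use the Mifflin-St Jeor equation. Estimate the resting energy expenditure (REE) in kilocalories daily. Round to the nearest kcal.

Mifflin-St Jeor (male): BMR = 10(47.5) + 6.25(151) − 5(89) + 5 = 475 + 943.75 − 445 + 5 = 978.75 kcal/day.

979 kilocalories daily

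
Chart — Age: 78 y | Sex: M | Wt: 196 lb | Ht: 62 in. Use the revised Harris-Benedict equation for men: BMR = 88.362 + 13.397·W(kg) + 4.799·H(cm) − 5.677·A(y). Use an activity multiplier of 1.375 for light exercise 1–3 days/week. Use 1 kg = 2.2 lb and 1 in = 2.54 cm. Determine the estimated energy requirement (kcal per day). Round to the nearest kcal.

2193 kcal per day

Convert to metric: weight = 196 ÷ 2.2 = 89.0909 kg; height = 62 × 2.54 = 157.48 cm.
Harris-Benedict: BMR = 88.362 + 13.397(89.0909) + 4.799(157.48) − 5.677(78) = 1594.8534 kcal/day.
TEE = BMR × activity factor = 1594.8534 × 1.375 = 2192.9235 kcal/day.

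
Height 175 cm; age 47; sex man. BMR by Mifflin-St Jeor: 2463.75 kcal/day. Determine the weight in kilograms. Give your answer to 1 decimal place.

2463.75 = 10·W + 6.25(175) − 5(47) + 5
10·W = 2463.75 − 863.75 = 1600, so W = 160 kg.

160.0 kg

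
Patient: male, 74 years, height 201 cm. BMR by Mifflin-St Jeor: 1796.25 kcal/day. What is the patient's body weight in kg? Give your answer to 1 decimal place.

1796.25 = 10·W + 6.25(201) − 5(74) + 5
10·W = 1796.25 − 891.25 = 905, so W = 90.5 kg.

90.5 kg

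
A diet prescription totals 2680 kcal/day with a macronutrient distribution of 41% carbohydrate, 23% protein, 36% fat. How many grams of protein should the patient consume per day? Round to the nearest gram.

154 g/day

Protein energy = 23% × 2680 = 616.4 kcal.
At 4 kcal/g: 616.4 ÷ 4 = 154.1 g.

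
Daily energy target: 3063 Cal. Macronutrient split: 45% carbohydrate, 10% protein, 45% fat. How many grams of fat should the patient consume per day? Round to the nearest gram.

153 g/day

Fat energy = 45% × 3063 = 1378.35 kcal.
At 9 kcal/g: 1378.35 ÷ 9 = 153.15 g.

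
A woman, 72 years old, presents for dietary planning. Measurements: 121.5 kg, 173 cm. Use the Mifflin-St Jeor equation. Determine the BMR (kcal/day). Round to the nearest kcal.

Mifflin-St Jeor (female): BMR = 10(121.5) + 6.25(173) − 5(72) − 161 = 1215 + 1081.25 − 360 − 161 = 1775.25 kcal/day.

1775 kcal/day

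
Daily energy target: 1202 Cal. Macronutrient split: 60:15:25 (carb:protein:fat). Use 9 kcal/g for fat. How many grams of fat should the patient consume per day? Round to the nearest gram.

33 g/day

Fat energy = 25% × 1202 = 300.5 kcal.
At 9 kcal/g: 300.5 ÷ 9 = 33.3889 g.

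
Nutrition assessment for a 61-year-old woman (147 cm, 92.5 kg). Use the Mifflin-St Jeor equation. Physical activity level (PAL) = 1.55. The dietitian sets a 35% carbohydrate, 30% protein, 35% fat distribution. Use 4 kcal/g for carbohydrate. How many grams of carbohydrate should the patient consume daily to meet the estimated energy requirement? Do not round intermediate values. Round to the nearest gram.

Mifflin-St Jeor (female): BMR = 10(92.5) + 6.25(147) − 5(61) − 161 = 925 + 918.75 − 305 − 161 = 1377.75 kcal/day.
TEE = 1377.75 × 1.55 = 2135.5125 kcal/day.
Carbohydrate energy = 35% × 2135.5125 = 747.4294 kcal.
Carbohydrate = 747.4294 ÷ 4 kcal/g = 186.8573 g.

187 g/day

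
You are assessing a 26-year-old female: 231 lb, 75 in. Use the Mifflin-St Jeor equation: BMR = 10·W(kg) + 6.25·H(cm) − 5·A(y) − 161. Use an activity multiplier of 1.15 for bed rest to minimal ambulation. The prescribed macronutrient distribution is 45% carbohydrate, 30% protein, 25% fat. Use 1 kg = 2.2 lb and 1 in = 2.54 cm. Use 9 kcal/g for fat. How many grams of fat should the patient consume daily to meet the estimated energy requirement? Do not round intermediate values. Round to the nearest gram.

62 g/day

Convert to metric: weight = 231 ÷ 2.2 = 105 kg; height = 75 × 2.54 = 190.5 cm.
Mifflin-St Jeor (female): BMR = 10(105) + 6.25(190.5) − 5(26) − 161 = 1050 + 1190.625 − 130 − 161 = 1949.625 kcal/day.
TEE = 1949.625 × 1.15 = 2242.0688 kcal/day.
Fat energy = 25% × 2242.0688 = 560.5172 kcal.
Fat = 560.5172 ÷ 9 kcal/g = 62.2797 g.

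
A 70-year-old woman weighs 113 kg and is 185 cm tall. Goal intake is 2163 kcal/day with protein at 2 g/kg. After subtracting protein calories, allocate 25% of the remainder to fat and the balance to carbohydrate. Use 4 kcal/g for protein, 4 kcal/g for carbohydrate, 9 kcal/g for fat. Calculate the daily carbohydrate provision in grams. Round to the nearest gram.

Protein = 2 × 113 = 226 g → 226 × 4 = 904 kcal.
Non-protein calories = 2163 − 904 = 1259 kcal.
Fat: 25% × 1259 = 314.75 kcal; carbohydrate: 944.25 kcal.
Carbohydrate: 944.25 kcal ÷ 4 kcal/g = 236.0625 g.

236 g/day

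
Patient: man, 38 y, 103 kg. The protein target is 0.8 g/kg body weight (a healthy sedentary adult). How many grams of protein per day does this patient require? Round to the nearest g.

Protein = 0.8 g/kg × 103 kg = 82.4 g/day.

82 g/day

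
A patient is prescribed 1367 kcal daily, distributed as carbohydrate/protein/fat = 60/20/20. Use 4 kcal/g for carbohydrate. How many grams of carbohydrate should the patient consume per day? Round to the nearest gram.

Carbohydrate energy = 60% × 1367 = 820.2 kcal.
At 4 kcal/g: 820.2 ÷ 4 = 205.05 g.

205 g/day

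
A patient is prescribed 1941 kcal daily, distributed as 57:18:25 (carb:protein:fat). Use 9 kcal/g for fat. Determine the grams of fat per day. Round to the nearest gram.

54 g/day

Fat energy = 25% × 1941 = 485.25 kcal.
At 9 kcal/g: 485.25 ÷ 9 = 53.9167 g.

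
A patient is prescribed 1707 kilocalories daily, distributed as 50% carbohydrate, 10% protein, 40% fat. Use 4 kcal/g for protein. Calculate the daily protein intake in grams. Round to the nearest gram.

43 g/day

Protein energy = 10% × 1707 = 170.7 kcal.
At 4 kcal/g: 170.7 ÷ 4 = 42.675 g.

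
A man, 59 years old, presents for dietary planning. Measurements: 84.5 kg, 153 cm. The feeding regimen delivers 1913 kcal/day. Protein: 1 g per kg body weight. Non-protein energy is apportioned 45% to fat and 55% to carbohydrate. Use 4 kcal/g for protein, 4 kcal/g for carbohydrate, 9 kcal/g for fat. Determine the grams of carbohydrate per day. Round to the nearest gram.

Protein = 1 × 84.5 = 84.5 g → 84.5 × 4 = 338 kcal.
Non-protein calories = 1913 − 338 = 1575 kcal.
Fat: 45% × 1575 = 708.75 kcal; carbohydrate: 866.25 kcal.
Carbohydrate: 866.25 kcal ÷ 4 kcal/g = 216.5625 g.

217 g/day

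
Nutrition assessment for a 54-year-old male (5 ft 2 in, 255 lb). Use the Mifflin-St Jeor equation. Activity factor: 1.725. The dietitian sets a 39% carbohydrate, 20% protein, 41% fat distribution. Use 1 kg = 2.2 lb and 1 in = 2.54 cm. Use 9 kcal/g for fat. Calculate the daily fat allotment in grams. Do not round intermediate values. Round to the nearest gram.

148 g/day

Convert to metric: weight = 255 ÷ 2.2 = 115.9091 kg; height = (5×12 + 2) × 2.54 = 62 × 2.54 = 157.48 cm.
Mifflin-St Jeor (male): BMR = 10(115.9091) + 6.25(157.48) − 5(54) + 5 = 1159.0909 + 984.25 − 270 + 5 = 1878.3409 kcal/day.
TEE = 1878.3409 × 1.725 = 3240.1381 kcal/day.
Fat energy = 41% × 3240.1381 = 1328.4566 kcal.
Fat = 1328.4566 ÷ 9 kcal/g = 147.6063 g.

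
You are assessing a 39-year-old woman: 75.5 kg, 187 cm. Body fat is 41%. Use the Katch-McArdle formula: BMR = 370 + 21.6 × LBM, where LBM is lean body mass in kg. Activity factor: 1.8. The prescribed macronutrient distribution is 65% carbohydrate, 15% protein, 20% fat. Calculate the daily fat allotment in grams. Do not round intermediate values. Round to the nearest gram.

LBM = 75.5 × (1 − 0.41) = 44.545 kg. Katch-McArdle: BMR = 370 + 21.6 × 44.545 = 1332.172 kcal/day.
TEE = 1332.172 × 1.8 = 2397.9096 kcal/day.
Fat energy = 20% × 2397.9096 = 479.5819 kcal.
Fat = 479.5819 ÷ 9 kcal/g = 53.2869 g.

53 g/day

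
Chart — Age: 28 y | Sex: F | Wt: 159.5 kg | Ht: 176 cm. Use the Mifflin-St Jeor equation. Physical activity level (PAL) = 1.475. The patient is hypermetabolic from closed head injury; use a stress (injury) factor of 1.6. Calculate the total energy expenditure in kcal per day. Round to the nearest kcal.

5650 kcal per day

Mifflin-St Jeor (female): BMR = 10(159.5) + 6.25(176) − 5(28) − 161 = 1595 + 1100 − 140 − 161 = 2394 kcal/day.
TEE = BMR × activity factor = 2394 × 1.475 = 3531.15 kcal/day.
Apply stress factor: 3531.15 × 1.6 = 5649.84 kcal/day.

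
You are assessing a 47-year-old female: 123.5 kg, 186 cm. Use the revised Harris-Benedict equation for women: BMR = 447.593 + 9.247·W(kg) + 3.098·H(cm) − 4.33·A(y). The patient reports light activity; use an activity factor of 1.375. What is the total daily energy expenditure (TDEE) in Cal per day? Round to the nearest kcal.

Harris-Benedict: BMR = 447.593 + 9.247(123.5) + 3.098(186) − 4.33(47) = 1962.3155 kcal/day.
TEE = BMR × activity factor = 1962.3155 × 1.375 = 2698.1838 kcal/day.

2698 Cal per day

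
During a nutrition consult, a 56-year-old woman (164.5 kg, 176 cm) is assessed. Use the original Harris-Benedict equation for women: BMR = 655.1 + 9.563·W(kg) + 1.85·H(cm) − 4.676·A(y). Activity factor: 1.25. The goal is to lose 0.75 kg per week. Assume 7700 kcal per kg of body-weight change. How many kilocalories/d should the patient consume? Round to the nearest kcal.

Harris-Benedict: BMR = 655.1 + 9.563(164.5) + 1.85(176) − 4.676(56) = 2291.9575 kcal/day.
TEE = 2291.9575 × 1.25 = 2864.9469 kcal/day.
Required daily deficit = 0.75 × 7700 ÷ 7 = 825 kcal/day.
Target intake = 2864.9469 − 825 = 2039.9469 kcal/day.

2040 kilocalories/d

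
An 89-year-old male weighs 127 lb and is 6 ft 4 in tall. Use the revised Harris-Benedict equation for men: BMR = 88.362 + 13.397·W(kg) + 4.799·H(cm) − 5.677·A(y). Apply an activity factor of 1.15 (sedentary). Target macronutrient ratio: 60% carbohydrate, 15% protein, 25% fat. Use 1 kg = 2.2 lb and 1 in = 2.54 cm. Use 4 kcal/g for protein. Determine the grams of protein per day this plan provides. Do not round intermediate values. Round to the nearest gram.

55 g/day

Convert to metric: weight = 127 ÷ 2.2 = 57.7273 kg; height = (6×12 + 4) × 2.54 = 76 × 2.54 = 193.04 cm.
Harris-Benedict: BMR = 88.362 + 13.397(57.7273) + 4.799(193.04) − 5.677(89) = 1282.8802 kcal/day.
TEE = 1282.8802 × 1.15 = 1475.3123 kcal/day.
Protein energy = 15% × 1475.3123 = 221.2968 kcal.
Protein = 221.2968 ÷ 4 kcal/g = 55.3242 g.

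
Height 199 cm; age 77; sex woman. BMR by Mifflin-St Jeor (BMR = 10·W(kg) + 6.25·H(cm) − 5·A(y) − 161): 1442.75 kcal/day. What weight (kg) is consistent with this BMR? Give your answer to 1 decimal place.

74.5 kg

1442.75 = 10·W + 6.25(199) − 5(77) − 161
10·W = 1442.75 − 697.75 = 745, so W = 74.5 kg.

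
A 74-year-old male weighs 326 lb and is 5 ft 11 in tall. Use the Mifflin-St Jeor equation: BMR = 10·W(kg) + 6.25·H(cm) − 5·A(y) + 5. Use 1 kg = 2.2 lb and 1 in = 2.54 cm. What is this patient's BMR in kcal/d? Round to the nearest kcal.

2244 kcal/d

Convert to metric: weight = 326 ÷ 2.2 = 148.1818 kg; height = (5×12 + 11) × 2.54 = 71 × 2.54 = 180.34 cm.
Mifflin-St Jeor (male): BMR = 10(148.1818) + 6.25(180.34) − 5(74) + 5 = 1481.8182 + 1127.125 − 370 + 5 = 2243.9432 kcal/day.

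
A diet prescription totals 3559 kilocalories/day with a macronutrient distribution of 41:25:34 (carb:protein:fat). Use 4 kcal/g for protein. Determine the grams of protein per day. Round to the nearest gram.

222 g/day

Protein energy = 25% × 3559 = 889.75 kcal.
At 4 kcal/g: 889.75 ÷ 4 = 222.4375 g.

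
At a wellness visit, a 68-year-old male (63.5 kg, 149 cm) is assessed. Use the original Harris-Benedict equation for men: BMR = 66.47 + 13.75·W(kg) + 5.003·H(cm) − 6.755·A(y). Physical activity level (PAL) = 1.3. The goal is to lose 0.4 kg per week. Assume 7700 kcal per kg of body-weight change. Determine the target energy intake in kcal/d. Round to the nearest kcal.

Harris-Benedict: BMR = 66.47 + 13.75(63.5) + 5.003(149) − 6.755(68) = 1225.702 kcal/day.
TEE = 1225.702 × 1.3 = 1593.4126 kcal/day.
Required daily deficit = 0.4 × 7700 ÷ 7 = 440 kcal/day.
Target intake = 1593.4126 − 440 = 1153.4126 kcal/day.

1153 kcal/d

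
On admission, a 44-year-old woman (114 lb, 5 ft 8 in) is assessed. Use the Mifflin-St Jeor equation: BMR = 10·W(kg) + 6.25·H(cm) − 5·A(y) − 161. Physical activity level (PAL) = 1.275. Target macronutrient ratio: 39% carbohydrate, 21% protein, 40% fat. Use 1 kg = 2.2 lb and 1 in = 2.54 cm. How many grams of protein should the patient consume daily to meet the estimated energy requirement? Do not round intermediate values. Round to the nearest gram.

81 g/day

Convert to metric: weight = 114 ÷ 2.2 = 51.8182 kg; height = (5×12 + 8) × 2.54 = 68 × 2.54 = 172.72 cm.
Mifflin-St Jeor (female): BMR = 10(51.8182) + 6.25(172.72) − 5(44) − 161 = 518.1818 + 1079.5 − 220 − 161 = 1216.6818 kcal/day.
TEE = 1216.6818 × 1.275 = 1551.2693 kcal/day.
Protein energy = 21% × 1551.2693 = 325.7666 kcal.
Protein = 325.7666 ÷ 4 kcal/g = 81.4416 g.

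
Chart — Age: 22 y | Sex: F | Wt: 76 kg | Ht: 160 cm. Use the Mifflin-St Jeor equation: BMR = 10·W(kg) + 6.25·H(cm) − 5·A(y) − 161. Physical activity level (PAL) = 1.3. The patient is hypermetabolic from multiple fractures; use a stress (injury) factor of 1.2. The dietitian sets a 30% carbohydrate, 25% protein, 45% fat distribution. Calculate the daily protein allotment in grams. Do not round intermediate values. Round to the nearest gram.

Mifflin-St Jeor (female): BMR = 10(76) + 6.25(160) − 5(22) − 161 = 760 + 1000 − 110 − 161 = 1489 kcal/day.
TEE = 1489 × 1.3 = 1935.7 kcal/day.
With stress factor 1.2: 1935.7 × 1.2 = 2322.84 kcal/day.
Protein energy = 25% × 2322.84 = 580.71 kcal.
Protein = 580.71 ÷ 4 kcal/g = 145.1775 g.

145 g/day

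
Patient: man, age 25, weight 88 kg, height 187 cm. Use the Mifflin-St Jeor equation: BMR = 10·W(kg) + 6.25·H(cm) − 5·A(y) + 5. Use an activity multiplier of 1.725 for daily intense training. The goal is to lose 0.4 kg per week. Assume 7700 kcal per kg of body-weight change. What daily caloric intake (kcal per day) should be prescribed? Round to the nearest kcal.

2887 kcal per day

Mifflin-St Jeor (male): BMR = 10(88) + 6.25(187) − 5(25) + 5 = 880 + 1168.75 − 125 + 5 = 1928.75 kcal/day.
TEE = 1928.75 × 1.725 = 3327.0938 kcal/day.
Required daily deficit = 0.4 × 7700 ÷ 7 = 440 kcal/day.
Target intake = 3327.0938 − 440 = 2887.0938 kcal/day.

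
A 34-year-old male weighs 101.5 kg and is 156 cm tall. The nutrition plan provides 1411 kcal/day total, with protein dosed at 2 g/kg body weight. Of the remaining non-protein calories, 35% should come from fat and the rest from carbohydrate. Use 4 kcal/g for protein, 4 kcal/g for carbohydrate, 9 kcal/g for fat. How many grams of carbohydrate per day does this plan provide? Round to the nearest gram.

97 g/day

Protein = 2 × 101.5 = 203 g → 203 × 4 = 812 kcal.
Non-protein calories = 1411 − 812 = 599 kcal.
Fat: 35% × 599 = 209.65 kcal; carbohydrate: 389.35 kcal.
Carbohydrate: 389.35 kcal ÷ 4 kcal/g = 97.3375 g.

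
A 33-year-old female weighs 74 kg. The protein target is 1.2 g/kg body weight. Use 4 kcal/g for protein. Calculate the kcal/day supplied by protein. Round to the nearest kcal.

Protein = 1.2 g/kg × 74 kg = 88.8 g/day.
Protein energy = 88.8 g × 4 kcal/g = 355.2 kcal/day.

355 kcal/day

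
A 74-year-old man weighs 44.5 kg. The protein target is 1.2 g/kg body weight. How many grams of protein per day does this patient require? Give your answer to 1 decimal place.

53.4 g/day

Protein = 1.2 g/kg × 44.5 kg = 53.4 g/day.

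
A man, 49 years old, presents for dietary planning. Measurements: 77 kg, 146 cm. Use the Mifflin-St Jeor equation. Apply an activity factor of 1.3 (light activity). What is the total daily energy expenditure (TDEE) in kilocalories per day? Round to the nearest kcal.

1875 kilocalories per day

Mifflin-St Jeor (male): BMR = 10(77) + 6.25(146) − 5(49) + 5 = 770 + 912.5 − 245 + 5 = 1442.5 kcal/day.
TEE = BMR × activity factor = 1442.5 × 1.3 = 1875.25 kcal/day.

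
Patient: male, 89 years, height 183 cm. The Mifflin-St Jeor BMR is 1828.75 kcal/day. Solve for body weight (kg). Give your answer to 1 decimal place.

1828.75 = 10·W + 6.25(183) − 5(89) + 5
10·W = 1828.75 − 703.75 = 1125, so W = 112.5 kg.

112.5 kg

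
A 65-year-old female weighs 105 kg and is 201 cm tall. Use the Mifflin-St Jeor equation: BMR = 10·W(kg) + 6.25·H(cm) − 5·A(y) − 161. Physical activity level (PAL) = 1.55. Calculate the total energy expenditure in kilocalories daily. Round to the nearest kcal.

2821 kilocalories daily

Mifflin-St Jeor (female): BMR = 10(105) + 6.25(201) − 5(65) − 161 = 1050 + 1256.25 − 325 − 161 = 1820.25 kcal/day.
TEE = BMR × activity factor = 1820.25 × 1.55 = 2821.3875 kcal/day.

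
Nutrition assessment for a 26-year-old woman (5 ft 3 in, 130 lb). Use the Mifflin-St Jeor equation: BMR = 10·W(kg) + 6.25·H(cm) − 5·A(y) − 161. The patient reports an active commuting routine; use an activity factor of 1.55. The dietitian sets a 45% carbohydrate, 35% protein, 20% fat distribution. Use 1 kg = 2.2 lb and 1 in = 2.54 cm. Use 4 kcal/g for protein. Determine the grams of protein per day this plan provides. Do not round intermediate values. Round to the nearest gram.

176 g/day

Convert to metric: weight = 130 ÷ 2.2 = 59.0909 kg; height = (5×12 + 3) × 2.54 = 63 × 2.54 = 160.02 cm.
Mifflin-St Jeor (female): BMR = 10(59.0909) + 6.25(160.02) − 5(26) − 161 = 590.9091 + 1000.125 − 130 − 161 = 1300.0341 kcal/day.
TEE = 1300.0341 × 1.55 = 2015.0528 kcal/day.
Protein energy = 35% × 2015.0528 = 705.2685 kcal.
Protein = 705.2685 ÷ 4 kcal/g = 176.3171 g.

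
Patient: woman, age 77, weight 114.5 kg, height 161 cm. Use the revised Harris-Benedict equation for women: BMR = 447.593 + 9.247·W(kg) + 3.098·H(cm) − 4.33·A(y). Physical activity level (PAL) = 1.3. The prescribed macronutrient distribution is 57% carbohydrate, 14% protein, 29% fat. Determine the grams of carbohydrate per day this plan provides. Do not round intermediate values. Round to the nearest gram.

310 g/day

Harris-Benedict: BMR = 447.593 + 9.247(114.5) + 3.098(161) − 4.33(77) = 1671.7425 kcal/day.
TEE = 1671.7425 × 1.3 = 2173.2653 kcal/day.
Carbohydrate energy = 57% × 2173.2653 = 1238.7612 kcal.
Carbohydrate = 1238.7612 ÷ 4 kcal/g = 309.6903 g.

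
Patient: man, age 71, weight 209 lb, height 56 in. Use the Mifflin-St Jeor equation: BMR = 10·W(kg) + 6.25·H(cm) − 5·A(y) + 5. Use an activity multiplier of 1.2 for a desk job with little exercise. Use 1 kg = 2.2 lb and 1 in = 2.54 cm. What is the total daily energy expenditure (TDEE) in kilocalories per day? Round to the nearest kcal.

Convert to metric: weight = 209 ÷ 2.2 = 95 kg; height = 56 × 2.54 = 142.24 cm.
Mifflin-St Jeor (male): BMR = 10(95) + 6.25(142.24) − 5(71) + 5 = 950 + 889 − 355 + 5 = 1489 kcal/day.
TEE = BMR × activity factor = 1489 × 1.2 = 1786.8 kcal/day.

1787 kilocalories per day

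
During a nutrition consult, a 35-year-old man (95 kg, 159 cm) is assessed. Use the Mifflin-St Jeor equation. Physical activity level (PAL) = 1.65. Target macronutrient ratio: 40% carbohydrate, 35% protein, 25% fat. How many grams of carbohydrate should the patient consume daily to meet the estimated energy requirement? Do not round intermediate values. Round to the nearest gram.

293 g/day

Mifflin-St Jeor (male): BMR = 10(95) + 6.25(159) − 5(35) + 5 = 950 + 993.75 − 175 + 5 = 1773.75 kcal/day.
TEE = 1773.75 × 1.65 = 2926.6875 kcal/day.
Carbohydrate energy = 40% × 2926.6875 = 1170.675 kcal.
Carbohydrate = 1170.675 ÷ 4 kcal/g = 292.6688 g.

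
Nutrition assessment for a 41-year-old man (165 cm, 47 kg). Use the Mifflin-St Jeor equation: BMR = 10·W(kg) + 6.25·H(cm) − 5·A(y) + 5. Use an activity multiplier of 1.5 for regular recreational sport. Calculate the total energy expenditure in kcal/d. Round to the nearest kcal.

Mifflin-St Jeor (male): BMR = 10(47) + 6.25(165) − 5(41) + 5 = 470 + 1031.25 − 205 + 5 = 1301.25 kcal/day.
TEE = BMR × activity factor = 1301.25 × 1.5 = 1951.875 kcal/day.

1952 kcal/d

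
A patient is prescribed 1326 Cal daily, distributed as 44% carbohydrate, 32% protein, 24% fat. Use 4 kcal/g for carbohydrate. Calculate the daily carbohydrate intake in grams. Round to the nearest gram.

146 g/day

Carbohydrate energy = 44% × 1326 = 583.44 kcal.
At 4 kcal/g: 583.44 ÷ 4 = 145.86 g.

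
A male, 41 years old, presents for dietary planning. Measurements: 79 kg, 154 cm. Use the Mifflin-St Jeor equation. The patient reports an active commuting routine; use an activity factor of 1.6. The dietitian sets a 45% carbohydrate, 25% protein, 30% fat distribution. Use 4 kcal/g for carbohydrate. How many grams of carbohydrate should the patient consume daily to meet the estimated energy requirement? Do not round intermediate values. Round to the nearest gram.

Mifflin-St Jeor (male): BMR = 10(79) + 6.25(154) − 5(41) + 5 = 790 + 962.5 − 205 + 5 = 1552.5 kcal/day.
TEE = 1552.5 × 1.6 = 2484 kcal/day.
Carbohydrate energy = 45% × 2484 = 1117.8 kcal.
Carbohydrate = 1117.8 ÷ 4 kcal/g = 279.45 g.

279 g/day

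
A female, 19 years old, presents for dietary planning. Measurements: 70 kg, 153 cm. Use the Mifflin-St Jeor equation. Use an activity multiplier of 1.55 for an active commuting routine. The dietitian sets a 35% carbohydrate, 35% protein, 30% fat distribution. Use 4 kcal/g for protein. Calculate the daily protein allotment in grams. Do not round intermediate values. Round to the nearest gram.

Mifflin-St Jeor (female): BMR = 10(70) + 6.25(153) − 5(19) − 161 = 700 + 956.25 − 95 − 161 = 1400.25 kcal/day.
TEE = 1400.25 × 1.55 = 2170.3875 kcal/day.
Protein energy = 35% × 2170.3875 = 759.6356 kcal.
Protein = 759.6356 ÷ 4 kcal/g = 189.9089 g.

190 g/day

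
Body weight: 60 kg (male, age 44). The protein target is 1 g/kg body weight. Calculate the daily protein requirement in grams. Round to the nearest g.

Protein = 1 g/kg × 60 kg = 60 g/day.

60 g/day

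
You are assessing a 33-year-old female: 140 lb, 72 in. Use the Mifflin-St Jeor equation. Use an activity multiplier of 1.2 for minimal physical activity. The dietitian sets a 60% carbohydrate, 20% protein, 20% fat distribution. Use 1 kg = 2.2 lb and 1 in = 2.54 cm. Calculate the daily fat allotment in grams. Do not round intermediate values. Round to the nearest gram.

Convert to metric: weight = 140 ÷ 2.2 = 63.6364 kg; height = 72 × 2.54 = 182.88 cm.
Mifflin-St Jeor (female): BMR = 10(63.6364) + 6.25(182.88) − 5(33) − 161 = 636.3636 + 1143 − 165 − 161 = 1453.3636 kcal/day.
TEE = 1453.3636 × 1.2 = 1744.0364 kcal/day.
Fat energy = 20% × 1744.0364 = 348.8073 kcal.
Fat = 348.8073 ÷ 9 kcal/g = 38.7564 g.

39 g/day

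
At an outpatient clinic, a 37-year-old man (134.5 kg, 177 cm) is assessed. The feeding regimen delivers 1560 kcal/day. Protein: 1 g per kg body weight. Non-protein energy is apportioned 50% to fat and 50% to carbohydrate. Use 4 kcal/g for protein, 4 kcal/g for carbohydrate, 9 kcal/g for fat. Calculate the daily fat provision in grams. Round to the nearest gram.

Protein = 1 × 134.5 = 134.5 g → 134.5 × 4 = 538 kcal.
Non-protein calories = 1560 − 538 = 1022 kcal.
Fat: 50% × 1022 = 511 kcal; carbohydrate: 511 kcal.
Fat: 511 kcal ÷ 9 kcal/g = 56.7778 g.

57 g/day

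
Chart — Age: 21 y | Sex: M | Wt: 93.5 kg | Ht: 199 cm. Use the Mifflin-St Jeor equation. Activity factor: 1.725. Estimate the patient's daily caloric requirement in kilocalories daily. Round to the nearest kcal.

3586 kilocalories daily

Mifflin-St Jeor (male): BMR = 10(93.5) + 6.25(199) − 5(21) + 5 = 935 + 1243.75 − 105 + 5 = 2078.75 kcal/day.
TEE = BMR × activity factor = 2078.75 × 1.725 = 3585.8438 kcal/day.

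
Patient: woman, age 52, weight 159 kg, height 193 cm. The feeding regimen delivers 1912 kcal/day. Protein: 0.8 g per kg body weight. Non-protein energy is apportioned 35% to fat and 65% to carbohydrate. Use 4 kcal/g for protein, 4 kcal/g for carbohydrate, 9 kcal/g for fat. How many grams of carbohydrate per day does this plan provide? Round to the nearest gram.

Protein = 0.8 × 159 = 127.2 g → 127.2 × 4 = 508.8 kcal.
Non-protein calories = 1912 − 508.8 = 1403.2 kcal.
Fat: 35% × 1403.2 = 491.12 kcal; carbohydrate: 912.08 kcal.
Carbohydrate: 912.08 kcal ÷ 4 kcal/g = 228.02 g.

228 g/day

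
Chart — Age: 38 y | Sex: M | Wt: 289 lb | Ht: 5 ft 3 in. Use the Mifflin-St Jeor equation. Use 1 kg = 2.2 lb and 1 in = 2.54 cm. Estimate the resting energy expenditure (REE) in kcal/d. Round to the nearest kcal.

Convert to metric: weight = 289 ÷ 2.2 = 131.3636 kg; height = (5×12 + 3) × 2.54 = 63 × 2.54 = 160.02 cm.
Mifflin-St Jeor (male): BMR = 10(131.3636) + 6.25(160.02) − 5(38) + 5 = 1313.6364 + 1000.125 − 190 + 5 = 2128.7614 kcal/day.

2129 kcal/d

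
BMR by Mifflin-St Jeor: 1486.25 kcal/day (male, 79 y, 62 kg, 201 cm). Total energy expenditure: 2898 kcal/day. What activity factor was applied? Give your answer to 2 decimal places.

1.95

Activity factor = TEE ÷ BMR = 2898 ÷ 1486.25 = 1.95.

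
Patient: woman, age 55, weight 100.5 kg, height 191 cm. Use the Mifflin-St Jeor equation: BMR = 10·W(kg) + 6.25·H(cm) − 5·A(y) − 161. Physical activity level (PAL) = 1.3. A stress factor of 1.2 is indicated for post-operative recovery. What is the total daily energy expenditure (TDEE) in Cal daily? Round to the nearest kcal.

2750 Cal daily

Mifflin-St Jeor (female): BMR = 10(100.5) + 6.25(191) − 5(55) − 161 = 1005 + 1193.75 − 275 − 161 = 1762.75 kcal/day.
TEE = BMR × activity factor = 1762.75 × 1.3 = 2291.575 kcal/day.
Apply stress factor: 2291.575 × 1.2 = 2749.89 kcal/day.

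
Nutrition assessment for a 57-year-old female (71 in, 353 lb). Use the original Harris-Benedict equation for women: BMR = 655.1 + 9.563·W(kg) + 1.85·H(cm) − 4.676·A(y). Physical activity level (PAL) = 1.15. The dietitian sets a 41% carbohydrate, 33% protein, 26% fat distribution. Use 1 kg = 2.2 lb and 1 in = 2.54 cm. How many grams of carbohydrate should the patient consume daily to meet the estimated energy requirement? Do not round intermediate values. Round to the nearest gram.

Convert to metric: weight = 353 ÷ 2.2 = 160.4545 kg; height = 71 × 2.54 = 180.34 cm.
Harris-Benedict: BMR = 655.1 + 9.563(160.4545) + 1.85(180.34) − 4.676(57) = 2256.6238 kcal/day.
TEE = 2256.6238 × 1.15 = 2595.1174 kcal/day.
Carbohydrate energy = 41% × 2595.1174 = 1063.9981 kcal.
Carbohydrate = 1063.9981 ÷ 4 kcal/g = 265.9995 g.

266 g/day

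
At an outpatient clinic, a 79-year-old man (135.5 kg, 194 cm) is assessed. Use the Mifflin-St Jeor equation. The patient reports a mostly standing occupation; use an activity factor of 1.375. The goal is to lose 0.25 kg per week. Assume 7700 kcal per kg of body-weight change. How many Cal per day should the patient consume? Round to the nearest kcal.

Mifflin-St Jeor (male): BMR = 10(135.5) + 6.25(194) − 5(79) + 5 = 1355 + 1212.5 − 395 + 5 = 2177.5 kcal/day.
TEE = 2177.5 × 1.375 = 2994.0625 kcal/day.
Required daily deficit = 0.25 × 7700 ÷ 7 = 275 kcal/day.
Target intake = 2994.0625 − 275 = 2719.0625 kcal/day.

2719 Cal per day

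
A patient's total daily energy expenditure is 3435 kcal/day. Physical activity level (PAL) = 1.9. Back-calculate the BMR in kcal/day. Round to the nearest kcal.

1808 kcal/day

BMR = TEE ÷ activity factor = 3435 ÷ 1.9 = 1807.8947 kcal/day.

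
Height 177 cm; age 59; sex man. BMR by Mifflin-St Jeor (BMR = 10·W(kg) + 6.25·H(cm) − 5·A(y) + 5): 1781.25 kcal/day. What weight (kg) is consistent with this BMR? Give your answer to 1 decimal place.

1781.25 = 10·W + 6.25(177) − 5(59) + 5
10·W = 1781.25 − 816.25 = 965, so W = 96.5 kg.

96.5 kg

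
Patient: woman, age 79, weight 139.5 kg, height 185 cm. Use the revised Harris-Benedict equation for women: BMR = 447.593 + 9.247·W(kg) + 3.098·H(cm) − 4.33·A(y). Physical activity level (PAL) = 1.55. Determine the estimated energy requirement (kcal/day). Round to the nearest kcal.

Harris-Benedict: BMR = 447.593 + 9.247(139.5) + 3.098(185) − 4.33(79) = 1968.6095 kcal/day.
TEE = BMR × activity factor = 1968.6095 × 1.55 = 3051.3447 kcal/day.

3051 kcal/day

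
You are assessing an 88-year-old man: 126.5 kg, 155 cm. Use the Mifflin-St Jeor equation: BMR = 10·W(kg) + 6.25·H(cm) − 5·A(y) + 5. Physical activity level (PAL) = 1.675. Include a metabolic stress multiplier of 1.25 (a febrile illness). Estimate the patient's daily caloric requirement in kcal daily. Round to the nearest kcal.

3766 kcal daily

Mifflin-St Jeor (male): BMR = 10(126.5) + 6.25(155) − 5(88) + 5 = 1265 + 968.75 − 440 + 5 = 1798.75 kcal/day.
TEE = BMR × activity factor = 1798.75 × 1.675 = 3012.9063 kcal/day.
Apply stress factor: 3012.9063 × 1.25 = 3766.1328 kcal/day.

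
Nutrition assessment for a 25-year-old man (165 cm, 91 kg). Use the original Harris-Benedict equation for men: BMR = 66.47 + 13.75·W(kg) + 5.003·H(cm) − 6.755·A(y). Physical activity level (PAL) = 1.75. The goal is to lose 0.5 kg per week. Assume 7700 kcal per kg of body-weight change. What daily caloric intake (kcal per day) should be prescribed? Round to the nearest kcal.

2905 kcal per day

Harris-Benedict: BMR = 66.47 + 13.75(91) + 5.003(165) − 6.755(25) = 1974.34 kcal/day.
TEE = 1974.34 × 1.75 = 3455.095 kcal/day.
Required daily deficit = 0.5 × 7700 ÷ 7 = 550 kcal/day.
Target intake = 3455.095 − 550 = 2905.095 kcal/day.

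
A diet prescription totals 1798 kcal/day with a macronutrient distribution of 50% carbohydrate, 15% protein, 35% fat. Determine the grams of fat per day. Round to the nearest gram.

Fat energy = 35% × 1798 = 629.3 kcal.
At 9 kcal/g: 629.3 ÷ 9 = 69.9222 g.

70 g/day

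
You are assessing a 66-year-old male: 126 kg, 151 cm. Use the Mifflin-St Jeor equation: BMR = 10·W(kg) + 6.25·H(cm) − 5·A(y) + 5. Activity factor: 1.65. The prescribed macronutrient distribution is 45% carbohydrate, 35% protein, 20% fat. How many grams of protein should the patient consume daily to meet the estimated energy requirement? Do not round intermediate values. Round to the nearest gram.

Mifflin-St Jeor (male): BMR = 10(126) + 6.25(151) − 5(66) + 5 = 1260 + 943.75 − 330 + 5 = 1878.75 kcal/day.
TEE = 1878.75 × 1.65 = 3099.9375 kcal/day.
Protein energy = 35% × 3099.9375 = 1084.9781 kcal.
Protein = 1084.9781 ÷ 4 kcal/g = 271.2445 g.

271 g/day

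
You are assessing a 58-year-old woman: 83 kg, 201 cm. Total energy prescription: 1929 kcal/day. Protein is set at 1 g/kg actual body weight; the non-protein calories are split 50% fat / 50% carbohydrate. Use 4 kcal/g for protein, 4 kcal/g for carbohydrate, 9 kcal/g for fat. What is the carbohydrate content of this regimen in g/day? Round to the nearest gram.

Protein = 1 × 83 = 83 g → 83 × 4 = 332 kcal.
Non-protein calories = 1929 − 332 = 1597 kcal.
Fat: 50% × 1597 = 798.5 kcal; carbohydrate: 798.5 kcal.
Carbohydrate: 798.5 kcal ÷ 4 kcal/g = 199.625 g.

200 g/day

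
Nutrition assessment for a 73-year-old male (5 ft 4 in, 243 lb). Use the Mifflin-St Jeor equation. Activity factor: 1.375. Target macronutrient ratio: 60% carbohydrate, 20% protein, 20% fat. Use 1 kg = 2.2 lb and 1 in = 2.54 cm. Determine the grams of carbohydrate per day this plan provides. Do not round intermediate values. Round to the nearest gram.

Convert to metric: weight = 243 ÷ 2.2 = 110.4545 kg; height = (5×12 + 4) × 2.54 = 64 × 2.54 = 162.56 cm.
Mifflin-St Jeor (male): BMR = 10(110.4545) + 6.25(162.56) − 5(73) + 5 = 1104.5455 + 1016 − 365 + 5 = 1760.5455 kcal/day.
TEE = 1760.5455 × 1.375 = 2420.75 kcal/day.
Carbohydrate energy = 60% × 2420.75 = 1452.45 kcal.
Carbohydrate = 1452.45 ÷ 4 kcal/g = 363.1125 g.

363 g/day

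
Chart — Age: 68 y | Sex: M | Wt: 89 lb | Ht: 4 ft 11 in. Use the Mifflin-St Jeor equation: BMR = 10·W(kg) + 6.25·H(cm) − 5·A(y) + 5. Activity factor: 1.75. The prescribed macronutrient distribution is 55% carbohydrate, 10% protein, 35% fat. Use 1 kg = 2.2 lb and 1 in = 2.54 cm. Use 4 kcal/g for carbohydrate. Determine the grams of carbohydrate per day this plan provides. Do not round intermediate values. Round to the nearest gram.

Convert to metric: weight = 89 ÷ 2.2 = 40.4545 kg; height = (4×12 + 11) × 2.54 = 59 × 2.54 = 149.86 cm.
Mifflin-St Jeor (male): BMR = 10(40.4545) + 6.25(149.86) − 5(68) + 5 = 404.5455 + 936.625 − 340 + 5 = 1006.1705 kcal/day.
TEE = 1006.1705 × 1.75 = 1760.7983 kcal/day.
Carbohydrate energy = 55% × 1760.7983 = 968.4391 kcal.
Carbohydrate = 968.4391 ÷ 4 kcal/g = 242.1098 g.

242 g/day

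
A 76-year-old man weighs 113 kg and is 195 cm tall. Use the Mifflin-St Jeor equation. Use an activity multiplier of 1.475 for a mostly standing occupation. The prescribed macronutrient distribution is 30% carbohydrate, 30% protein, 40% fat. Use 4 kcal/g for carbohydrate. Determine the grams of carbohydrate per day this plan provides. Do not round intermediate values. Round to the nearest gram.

218 g/day

Mifflin-St Jeor (male): BMR = 10(113) + 6.25(195) − 5(76) + 5 = 1130 + 1218.75 − 380 + 5 = 1973.75 kcal/day.
TEE = 1973.75 × 1.475 = 2911.2813 kcal/day.
Carbohydrate energy = 30% × 2911.2813 = 873.3844 kcal.
Carbohydrate = 873.3844 ÷ 4 kcal/g = 218.3461 g.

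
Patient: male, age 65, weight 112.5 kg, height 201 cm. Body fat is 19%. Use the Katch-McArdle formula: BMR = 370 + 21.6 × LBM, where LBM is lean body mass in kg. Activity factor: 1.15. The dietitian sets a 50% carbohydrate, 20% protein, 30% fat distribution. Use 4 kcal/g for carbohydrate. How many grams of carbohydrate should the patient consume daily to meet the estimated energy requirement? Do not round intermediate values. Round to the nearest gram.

336 g/day

LBM = 112.5 × (1 − 0.19) = 91.125 kg. Katch-McArdle: BMR = 370 + 21.6 × 91.125 = 2338.3 kcal/day.
TEE = 2338.3 × 1.15 = 2689.045 kcal/day.
Carbohydrate energy = 50% × 2689.045 = 1344.5225 kcal.
Carbohydrate = 1344.5225 ÷ 4 kcal/g = 336.1306 g.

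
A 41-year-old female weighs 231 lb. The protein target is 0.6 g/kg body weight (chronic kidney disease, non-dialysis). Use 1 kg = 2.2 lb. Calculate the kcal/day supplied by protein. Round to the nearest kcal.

252 kcal/day

Weight in kg = 231 ÷ 2.2 = 105 kg.
Protein = 0.6 g/kg × 105 kg = 63 g/day.
Protein energy = 63 g × 4 kcal/g = 252 kcal/day.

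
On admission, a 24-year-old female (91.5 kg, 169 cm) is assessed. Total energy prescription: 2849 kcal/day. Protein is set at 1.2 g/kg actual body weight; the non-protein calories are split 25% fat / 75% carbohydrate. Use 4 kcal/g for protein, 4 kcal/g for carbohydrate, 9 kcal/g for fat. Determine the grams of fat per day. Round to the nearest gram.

67 g/day

Protein = 1.2 × 91.5 = 109.8 g → 109.8 × 4 = 439.2 kcal.
Non-protein calories = 2849 − 439.2 = 2409.8 kcal.
Fat: 25% × 2409.8 = 602.45 kcal; carbohydrate: 1807.35 kcal.
Fat: 602.45 kcal ÷ 9 kcal/g = 66.9389 g.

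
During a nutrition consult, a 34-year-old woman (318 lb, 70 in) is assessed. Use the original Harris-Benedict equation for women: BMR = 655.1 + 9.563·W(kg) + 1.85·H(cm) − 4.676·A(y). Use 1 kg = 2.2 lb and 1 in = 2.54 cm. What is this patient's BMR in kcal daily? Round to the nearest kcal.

2207 kcal daily

Convert to metric: weight = 318 ÷ 2.2 = 144.5455 kg; height = 70 × 2.54 = 177.8 cm.
Harris-Benedict: BMR = 655.1 + 9.563(144.5455) + 1.85(177.8) − 4.676(34) = 2207.3342 kcal/day.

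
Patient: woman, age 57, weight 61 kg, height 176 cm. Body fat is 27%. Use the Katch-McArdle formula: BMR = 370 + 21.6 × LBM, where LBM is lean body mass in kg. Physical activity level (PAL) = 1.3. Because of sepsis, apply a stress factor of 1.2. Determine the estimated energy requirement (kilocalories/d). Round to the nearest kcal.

2078 kilocalories/d

LBM = 61 × (1 − 0.27) = 44.53 kg. Katch-McArdle: BMR = 370 + 21.6 × 44.53 = 1331.848 kcal/day.
TEE = BMR × activity factor = 1331.848 × 1.3 = 1731.4024 kcal/day.
Apply stress factor: 1731.4024 × 1.2 = 2077.6829 kcal/day.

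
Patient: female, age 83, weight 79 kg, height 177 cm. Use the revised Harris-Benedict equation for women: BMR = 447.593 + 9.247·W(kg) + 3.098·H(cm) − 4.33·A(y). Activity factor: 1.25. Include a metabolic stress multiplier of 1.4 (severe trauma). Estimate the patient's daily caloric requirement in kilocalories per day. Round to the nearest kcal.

2392 kilocalories per day

Harris-Benedict: BMR = 447.593 + 9.247(79) + 3.098(177) − 4.33(83) = 1367.062 kcal/day.
TEE = BMR × activity factor = 1367.062 × 1.25 = 1708.8275 kcal/day.
Apply stress factor: 1708.8275 × 1.4 = 2392.3585 kcal/day.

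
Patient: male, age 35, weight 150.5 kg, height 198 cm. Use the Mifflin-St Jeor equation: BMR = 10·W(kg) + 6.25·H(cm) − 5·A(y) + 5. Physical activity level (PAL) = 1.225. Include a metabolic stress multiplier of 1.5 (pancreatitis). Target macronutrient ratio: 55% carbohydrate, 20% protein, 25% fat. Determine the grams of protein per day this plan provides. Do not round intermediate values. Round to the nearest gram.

236 g/day

Mifflin-St Jeor (male): BMR = 10(150.5) + 6.25(198) − 5(35) + 5 = 1505 + 1237.5 − 175 + 5 = 2572.5 kcal/day.
TEE = 2572.5 × 1.225 = 3151.3125 kcal/day.
With stress factor 1.5: 3151.3125 × 1.5 = 4726.9688 kcal/day.
Protein energy = 20% × 4726.9688 = 945.3938 kcal.
Protein = 945.3938 ÷ 4 kcal/g = 236.3484 g.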